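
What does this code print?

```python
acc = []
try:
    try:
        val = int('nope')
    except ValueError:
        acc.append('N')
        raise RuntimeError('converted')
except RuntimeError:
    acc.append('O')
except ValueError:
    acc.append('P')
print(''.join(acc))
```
NO

New RuntimeError raised, caught by outer RuntimeError handler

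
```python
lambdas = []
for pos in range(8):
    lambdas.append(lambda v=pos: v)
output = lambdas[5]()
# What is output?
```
5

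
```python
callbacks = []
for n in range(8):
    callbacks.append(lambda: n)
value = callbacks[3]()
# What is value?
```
7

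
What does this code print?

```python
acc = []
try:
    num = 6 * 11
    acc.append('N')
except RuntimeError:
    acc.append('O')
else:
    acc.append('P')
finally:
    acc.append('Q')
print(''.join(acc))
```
NPQ

else runs before finally when no exception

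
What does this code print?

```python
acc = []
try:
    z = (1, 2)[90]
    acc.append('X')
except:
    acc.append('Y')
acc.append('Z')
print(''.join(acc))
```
YZ

Exception raised in try, caught by bare except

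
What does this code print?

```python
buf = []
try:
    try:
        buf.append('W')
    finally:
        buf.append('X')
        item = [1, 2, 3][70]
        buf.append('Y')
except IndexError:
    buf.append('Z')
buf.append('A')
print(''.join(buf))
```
WXZA

Exception in inner finally caught by outer except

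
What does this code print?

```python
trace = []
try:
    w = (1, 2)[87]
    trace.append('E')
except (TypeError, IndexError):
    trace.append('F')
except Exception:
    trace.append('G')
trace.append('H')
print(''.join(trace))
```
FH

IndexError matches tuple containing it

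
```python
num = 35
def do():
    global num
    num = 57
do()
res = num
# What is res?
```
57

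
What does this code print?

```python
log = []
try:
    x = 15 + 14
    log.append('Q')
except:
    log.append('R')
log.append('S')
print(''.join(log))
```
QS

No exception, try block completes normally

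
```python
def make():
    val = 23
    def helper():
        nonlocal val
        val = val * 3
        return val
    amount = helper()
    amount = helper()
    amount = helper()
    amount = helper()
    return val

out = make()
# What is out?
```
1863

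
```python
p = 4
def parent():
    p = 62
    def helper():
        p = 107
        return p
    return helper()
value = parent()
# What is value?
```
107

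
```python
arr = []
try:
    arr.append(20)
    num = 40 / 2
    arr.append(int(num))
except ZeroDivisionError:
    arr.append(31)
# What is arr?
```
[20, 20]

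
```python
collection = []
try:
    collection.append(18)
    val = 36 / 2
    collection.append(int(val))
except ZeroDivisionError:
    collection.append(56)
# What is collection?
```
[18, 18]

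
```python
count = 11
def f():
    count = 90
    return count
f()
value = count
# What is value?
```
11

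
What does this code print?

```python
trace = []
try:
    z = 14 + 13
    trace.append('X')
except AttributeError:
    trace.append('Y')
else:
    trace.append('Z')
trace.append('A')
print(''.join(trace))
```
XZA

else block runs when no exception occurs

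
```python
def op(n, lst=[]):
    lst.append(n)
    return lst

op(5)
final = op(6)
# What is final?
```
[5, 6]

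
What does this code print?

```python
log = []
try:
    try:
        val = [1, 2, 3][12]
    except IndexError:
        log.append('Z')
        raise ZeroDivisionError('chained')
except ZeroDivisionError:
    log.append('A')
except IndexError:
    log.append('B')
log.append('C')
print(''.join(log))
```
ZAC

ZeroDivisionError raised and caught, original IndexError not re-raised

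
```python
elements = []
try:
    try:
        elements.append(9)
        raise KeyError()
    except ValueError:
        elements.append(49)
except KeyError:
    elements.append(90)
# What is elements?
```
[9, 90]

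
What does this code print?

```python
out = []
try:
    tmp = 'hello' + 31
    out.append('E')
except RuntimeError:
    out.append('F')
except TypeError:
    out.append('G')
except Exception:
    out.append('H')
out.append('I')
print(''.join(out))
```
GI

TypeError matches before generic Exception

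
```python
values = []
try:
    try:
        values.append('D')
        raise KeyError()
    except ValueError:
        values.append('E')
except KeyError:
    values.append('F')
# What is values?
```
['D', 'F']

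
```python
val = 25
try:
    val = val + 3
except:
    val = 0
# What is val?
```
28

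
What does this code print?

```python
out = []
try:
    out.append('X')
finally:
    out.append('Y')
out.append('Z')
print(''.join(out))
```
XYZ

try/finally without except, no exception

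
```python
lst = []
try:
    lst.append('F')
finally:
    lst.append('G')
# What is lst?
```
['F', 'G']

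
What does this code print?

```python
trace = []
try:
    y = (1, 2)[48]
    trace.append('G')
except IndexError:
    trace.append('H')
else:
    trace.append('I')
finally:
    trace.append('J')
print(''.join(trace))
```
HJ

Exception: except runs, else skipped, finally runs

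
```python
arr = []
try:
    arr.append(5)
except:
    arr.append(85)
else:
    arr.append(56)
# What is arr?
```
[5, 56]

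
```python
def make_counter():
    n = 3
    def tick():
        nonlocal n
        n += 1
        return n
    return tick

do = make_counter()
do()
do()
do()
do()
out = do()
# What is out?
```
8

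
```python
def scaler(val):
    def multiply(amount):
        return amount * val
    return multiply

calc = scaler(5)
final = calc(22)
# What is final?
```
110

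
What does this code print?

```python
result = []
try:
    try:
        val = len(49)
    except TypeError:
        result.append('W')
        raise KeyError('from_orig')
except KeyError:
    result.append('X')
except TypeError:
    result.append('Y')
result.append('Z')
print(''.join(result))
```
WXZ

KeyError raised and caught, original TypeError not re-raised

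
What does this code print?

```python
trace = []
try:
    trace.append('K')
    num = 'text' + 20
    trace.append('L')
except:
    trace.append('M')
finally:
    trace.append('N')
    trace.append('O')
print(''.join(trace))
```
KMNO

Code before exception runs, then except, then all of finally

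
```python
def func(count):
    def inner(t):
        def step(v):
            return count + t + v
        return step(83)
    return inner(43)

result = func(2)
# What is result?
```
128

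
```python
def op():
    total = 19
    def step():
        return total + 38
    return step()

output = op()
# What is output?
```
57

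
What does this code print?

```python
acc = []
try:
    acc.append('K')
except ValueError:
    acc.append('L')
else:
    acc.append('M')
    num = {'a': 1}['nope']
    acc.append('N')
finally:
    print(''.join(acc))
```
KM

Try succeeds, else appends 'M', KeyError in else is uncaught, finally prints before exception propagates ('N' never appended)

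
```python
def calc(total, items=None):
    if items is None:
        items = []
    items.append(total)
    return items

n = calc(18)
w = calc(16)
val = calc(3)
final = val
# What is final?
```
[3]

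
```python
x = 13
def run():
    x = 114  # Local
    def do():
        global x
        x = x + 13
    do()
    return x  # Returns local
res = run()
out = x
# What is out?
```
26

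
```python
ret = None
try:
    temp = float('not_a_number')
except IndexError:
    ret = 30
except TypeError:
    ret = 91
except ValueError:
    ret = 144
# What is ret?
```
144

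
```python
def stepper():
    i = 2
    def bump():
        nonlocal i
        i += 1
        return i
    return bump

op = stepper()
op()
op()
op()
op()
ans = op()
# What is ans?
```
7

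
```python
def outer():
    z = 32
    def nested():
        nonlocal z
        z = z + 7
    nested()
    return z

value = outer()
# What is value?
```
39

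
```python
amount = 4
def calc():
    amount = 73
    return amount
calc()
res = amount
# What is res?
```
4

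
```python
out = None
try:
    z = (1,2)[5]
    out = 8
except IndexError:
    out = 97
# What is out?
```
97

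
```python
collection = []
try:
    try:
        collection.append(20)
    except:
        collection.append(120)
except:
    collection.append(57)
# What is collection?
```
[20]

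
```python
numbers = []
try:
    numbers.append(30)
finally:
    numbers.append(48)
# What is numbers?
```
[30, 48]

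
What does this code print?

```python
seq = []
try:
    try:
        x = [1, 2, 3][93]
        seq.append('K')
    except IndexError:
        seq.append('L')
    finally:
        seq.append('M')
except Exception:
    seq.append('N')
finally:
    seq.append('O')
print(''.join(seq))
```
LMO

Both finally blocks run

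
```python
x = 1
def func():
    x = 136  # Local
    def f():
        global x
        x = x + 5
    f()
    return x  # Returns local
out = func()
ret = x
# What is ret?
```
6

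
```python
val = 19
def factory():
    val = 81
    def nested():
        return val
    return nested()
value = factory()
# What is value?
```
81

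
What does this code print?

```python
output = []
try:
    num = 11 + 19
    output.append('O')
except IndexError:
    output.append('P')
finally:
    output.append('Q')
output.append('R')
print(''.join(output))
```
OQR

finally runs after normal execution too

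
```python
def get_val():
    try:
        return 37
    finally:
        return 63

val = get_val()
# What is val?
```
63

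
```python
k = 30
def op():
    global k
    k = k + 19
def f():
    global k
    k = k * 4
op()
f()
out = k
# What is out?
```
196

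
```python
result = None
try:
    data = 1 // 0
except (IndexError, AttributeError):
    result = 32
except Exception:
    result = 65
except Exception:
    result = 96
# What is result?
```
65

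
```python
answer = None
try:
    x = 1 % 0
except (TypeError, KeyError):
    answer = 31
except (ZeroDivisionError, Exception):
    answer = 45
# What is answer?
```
45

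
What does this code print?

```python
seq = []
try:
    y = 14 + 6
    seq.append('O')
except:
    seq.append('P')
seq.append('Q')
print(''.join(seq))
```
OQ

No exception, try block completes normally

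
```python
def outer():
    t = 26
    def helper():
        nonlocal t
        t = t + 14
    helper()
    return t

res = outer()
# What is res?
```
40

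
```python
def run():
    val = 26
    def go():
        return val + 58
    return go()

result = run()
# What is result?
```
84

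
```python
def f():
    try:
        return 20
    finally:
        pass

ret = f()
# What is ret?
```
20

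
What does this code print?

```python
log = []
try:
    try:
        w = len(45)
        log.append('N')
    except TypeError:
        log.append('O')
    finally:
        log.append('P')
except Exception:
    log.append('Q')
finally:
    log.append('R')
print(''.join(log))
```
OPR

Both finally blocks run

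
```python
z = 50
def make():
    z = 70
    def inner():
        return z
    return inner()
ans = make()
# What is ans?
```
70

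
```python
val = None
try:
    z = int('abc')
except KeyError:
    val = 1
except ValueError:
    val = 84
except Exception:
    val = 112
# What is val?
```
84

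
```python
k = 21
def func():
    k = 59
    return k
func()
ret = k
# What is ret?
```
21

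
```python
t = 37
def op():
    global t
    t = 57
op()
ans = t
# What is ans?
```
57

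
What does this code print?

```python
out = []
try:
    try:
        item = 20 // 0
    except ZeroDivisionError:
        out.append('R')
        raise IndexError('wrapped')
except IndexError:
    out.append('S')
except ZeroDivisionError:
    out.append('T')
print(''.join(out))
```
RS

New IndexError raised, caught by outer IndexError handler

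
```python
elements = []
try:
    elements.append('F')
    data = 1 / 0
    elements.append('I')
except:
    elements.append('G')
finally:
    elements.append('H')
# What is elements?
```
['F', 'G', 'H']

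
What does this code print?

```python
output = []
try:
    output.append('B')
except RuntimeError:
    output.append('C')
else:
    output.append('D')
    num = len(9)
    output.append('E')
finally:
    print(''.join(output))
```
BD

Try succeeds, else appends 'D', TypeError in else is uncaught, finally prints before exception propagates ('E' never appended)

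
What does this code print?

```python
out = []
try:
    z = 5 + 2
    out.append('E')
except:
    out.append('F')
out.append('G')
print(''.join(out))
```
EG

No exception, try block completes normally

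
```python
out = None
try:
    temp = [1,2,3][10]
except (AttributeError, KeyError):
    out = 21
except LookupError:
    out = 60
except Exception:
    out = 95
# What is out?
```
60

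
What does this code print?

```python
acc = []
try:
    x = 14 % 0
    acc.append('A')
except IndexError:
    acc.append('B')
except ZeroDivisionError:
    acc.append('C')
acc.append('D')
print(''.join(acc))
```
CD

ZeroDivisionError is caught by its specific handler, not IndexError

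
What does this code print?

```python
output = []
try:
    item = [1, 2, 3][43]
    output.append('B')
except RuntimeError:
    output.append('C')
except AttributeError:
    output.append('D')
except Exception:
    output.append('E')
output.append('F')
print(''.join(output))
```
EF

IndexError not specifically caught, falls to Exception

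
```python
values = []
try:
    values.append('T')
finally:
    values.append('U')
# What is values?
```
['T', 'U']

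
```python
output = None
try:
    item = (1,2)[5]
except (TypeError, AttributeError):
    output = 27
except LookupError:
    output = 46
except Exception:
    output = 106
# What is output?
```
46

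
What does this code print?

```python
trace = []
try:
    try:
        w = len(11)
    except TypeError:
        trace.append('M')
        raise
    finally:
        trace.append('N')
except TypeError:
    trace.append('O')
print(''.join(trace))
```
MNO

finally runs before re-raised exception propagates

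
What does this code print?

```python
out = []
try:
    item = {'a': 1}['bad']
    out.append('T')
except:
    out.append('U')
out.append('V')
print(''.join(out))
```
UV

Exception raised in try, caught by bare except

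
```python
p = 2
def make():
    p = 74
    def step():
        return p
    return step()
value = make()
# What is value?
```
74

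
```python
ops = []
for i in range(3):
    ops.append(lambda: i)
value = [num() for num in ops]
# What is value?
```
[2, 2, 2]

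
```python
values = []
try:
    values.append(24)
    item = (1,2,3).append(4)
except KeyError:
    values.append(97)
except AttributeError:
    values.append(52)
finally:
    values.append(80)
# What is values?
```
[24, 52, 80]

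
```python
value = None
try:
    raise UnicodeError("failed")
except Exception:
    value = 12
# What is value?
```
12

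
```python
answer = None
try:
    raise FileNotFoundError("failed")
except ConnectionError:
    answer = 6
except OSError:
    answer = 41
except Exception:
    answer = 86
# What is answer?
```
41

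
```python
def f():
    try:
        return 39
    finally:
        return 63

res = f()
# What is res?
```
63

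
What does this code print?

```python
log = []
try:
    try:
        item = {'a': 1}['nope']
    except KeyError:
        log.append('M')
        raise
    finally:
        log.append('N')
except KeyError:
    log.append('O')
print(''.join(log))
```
MNO

finally runs before re-raised exception propagates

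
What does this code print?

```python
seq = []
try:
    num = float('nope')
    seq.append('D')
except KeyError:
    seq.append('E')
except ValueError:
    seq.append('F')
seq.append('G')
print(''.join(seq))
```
FG

ValueError is caught by its specific handler, not KeyError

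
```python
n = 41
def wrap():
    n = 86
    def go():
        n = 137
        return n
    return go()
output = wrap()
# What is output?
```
137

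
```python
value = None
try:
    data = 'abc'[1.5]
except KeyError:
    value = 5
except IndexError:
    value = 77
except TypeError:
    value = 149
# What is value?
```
149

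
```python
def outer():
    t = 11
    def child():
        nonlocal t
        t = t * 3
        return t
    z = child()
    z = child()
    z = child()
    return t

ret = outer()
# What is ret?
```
297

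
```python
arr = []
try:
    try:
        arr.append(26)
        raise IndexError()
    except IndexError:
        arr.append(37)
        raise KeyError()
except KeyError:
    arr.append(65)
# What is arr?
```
[26, 37, 65]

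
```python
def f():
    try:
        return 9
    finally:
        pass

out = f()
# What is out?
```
9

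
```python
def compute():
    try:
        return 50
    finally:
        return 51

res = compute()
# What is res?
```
51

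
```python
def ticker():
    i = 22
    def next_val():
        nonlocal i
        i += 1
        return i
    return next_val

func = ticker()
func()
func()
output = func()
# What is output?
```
25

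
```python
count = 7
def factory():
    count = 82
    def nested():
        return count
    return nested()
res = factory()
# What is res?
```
82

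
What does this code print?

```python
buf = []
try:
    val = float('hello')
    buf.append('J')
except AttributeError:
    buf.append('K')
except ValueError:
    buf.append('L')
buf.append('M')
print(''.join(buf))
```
LM

ValueError is caught by its specific handler, not AttributeError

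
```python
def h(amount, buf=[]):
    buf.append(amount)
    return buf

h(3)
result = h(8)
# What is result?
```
[3, 8]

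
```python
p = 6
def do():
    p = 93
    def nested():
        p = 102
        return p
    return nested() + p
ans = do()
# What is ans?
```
195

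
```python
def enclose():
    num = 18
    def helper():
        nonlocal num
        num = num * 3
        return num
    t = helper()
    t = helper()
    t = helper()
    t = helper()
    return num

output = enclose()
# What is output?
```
1458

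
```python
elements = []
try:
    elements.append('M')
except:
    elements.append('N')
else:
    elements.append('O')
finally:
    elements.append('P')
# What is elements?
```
['M', 'O', 'P']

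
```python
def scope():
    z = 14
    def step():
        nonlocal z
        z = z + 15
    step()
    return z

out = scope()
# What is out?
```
29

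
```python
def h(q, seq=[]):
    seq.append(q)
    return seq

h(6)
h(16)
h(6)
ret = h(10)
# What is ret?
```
[6, 16, 6, 10]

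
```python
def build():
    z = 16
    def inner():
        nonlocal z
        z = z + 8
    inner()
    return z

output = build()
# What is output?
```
24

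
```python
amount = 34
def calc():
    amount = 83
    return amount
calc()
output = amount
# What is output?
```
34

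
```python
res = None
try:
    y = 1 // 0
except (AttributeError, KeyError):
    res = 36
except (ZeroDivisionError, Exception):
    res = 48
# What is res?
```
48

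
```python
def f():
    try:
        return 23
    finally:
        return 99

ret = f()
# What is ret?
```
99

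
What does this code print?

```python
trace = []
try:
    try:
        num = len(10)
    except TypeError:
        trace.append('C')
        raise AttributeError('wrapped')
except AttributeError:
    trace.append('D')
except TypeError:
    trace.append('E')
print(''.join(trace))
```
CD

New AttributeError raised, caught by outer AttributeError handler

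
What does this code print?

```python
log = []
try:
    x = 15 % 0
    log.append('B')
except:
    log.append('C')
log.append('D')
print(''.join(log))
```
CD

Exception raised in try, caught by bare except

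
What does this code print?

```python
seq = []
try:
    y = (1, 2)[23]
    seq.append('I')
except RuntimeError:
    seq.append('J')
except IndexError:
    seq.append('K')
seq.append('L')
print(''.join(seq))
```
KL

IndexError is caught by its specific handler, not RuntimeError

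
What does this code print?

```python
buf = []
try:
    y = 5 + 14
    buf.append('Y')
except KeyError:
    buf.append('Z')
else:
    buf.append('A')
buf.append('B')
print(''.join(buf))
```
YAB

else block runs when no exception occurs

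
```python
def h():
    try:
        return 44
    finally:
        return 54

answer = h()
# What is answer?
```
54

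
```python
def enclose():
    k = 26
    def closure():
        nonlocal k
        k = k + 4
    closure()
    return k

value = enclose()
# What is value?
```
30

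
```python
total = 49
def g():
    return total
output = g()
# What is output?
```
49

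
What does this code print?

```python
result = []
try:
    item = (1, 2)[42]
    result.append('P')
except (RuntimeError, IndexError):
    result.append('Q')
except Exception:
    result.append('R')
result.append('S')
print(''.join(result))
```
QS

IndexError matches tuple containing it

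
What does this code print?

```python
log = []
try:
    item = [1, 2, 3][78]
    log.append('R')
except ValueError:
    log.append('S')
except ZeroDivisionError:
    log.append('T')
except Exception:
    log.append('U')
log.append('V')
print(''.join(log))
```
UV

IndexError not specifically caught, falls to Exception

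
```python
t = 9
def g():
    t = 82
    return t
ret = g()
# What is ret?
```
82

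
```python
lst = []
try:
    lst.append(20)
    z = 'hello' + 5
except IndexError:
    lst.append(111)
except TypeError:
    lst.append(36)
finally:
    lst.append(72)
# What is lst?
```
[20, 36, 72]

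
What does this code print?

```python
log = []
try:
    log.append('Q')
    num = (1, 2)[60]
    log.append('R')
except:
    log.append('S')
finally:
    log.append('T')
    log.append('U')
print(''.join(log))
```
QSTU

Code before exception runs, then except, then all of finally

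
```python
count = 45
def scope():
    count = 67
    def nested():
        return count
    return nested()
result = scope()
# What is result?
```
67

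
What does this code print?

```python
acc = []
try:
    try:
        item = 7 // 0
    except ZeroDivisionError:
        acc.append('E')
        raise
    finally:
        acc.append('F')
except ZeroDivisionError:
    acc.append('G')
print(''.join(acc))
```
EFG

finally runs before re-raised exception propagates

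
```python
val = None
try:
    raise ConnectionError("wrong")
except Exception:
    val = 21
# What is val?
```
21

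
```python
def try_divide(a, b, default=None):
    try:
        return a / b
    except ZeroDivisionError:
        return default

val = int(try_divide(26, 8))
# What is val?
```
3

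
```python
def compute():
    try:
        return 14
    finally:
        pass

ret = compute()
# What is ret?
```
14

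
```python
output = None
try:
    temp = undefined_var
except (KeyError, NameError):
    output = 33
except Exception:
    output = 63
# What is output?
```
33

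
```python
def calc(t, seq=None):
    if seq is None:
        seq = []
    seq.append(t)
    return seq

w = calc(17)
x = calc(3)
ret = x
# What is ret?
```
[3]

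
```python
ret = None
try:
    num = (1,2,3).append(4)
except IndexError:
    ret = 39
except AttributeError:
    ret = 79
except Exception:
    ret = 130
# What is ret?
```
79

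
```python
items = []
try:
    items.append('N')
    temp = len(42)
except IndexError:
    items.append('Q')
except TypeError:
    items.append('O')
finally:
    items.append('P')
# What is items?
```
['N', 'O', 'P']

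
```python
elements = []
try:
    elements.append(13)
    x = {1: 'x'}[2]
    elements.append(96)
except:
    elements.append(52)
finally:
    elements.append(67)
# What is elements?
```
[13, 52, 67]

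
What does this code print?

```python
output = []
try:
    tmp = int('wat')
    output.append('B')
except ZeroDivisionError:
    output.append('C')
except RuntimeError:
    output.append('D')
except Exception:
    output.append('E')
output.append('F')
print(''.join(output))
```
EF

ValueError not specifically caught, falls to Exception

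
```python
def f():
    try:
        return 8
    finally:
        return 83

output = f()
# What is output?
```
83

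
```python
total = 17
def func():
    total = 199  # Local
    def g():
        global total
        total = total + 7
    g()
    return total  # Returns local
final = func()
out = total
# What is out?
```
24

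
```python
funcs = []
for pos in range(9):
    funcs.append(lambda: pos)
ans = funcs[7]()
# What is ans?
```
8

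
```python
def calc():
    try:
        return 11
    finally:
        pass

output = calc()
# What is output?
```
11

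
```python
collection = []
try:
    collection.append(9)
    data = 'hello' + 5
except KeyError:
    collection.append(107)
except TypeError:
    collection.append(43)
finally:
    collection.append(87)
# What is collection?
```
[9, 43, 87]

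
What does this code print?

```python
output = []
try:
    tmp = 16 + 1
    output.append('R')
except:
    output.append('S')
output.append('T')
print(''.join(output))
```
RT

No exception, try block completes normally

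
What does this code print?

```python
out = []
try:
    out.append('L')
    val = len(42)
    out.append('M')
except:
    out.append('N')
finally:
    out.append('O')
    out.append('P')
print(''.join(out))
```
LNOP

Code before exception runs, then except, then all of finally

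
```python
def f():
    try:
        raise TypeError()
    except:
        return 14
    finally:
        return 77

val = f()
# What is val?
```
77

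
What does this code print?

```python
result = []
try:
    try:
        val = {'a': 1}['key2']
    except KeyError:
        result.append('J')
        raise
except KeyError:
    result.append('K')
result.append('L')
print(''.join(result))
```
JKL

raise without argument re-raises current exception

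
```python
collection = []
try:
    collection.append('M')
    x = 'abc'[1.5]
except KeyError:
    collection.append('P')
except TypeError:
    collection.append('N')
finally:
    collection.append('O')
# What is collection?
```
['M', 'N', 'O']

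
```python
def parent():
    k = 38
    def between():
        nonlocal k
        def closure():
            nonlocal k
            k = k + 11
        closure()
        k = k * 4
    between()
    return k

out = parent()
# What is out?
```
196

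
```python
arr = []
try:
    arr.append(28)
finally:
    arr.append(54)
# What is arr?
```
[28, 54]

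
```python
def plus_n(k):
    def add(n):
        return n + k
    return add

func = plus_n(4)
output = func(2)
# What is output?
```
6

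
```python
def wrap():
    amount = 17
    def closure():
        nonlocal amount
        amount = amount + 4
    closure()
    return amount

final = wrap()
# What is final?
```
21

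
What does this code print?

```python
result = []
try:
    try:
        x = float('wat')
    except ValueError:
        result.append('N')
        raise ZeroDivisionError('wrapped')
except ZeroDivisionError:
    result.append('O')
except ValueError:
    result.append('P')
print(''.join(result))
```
NO

New ZeroDivisionError raised, caught by outer ZeroDivisionError handler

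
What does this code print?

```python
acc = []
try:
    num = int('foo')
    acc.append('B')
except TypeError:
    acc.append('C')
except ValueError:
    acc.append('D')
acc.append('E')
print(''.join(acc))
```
DE

ValueError is caught by its specific handler, not TypeError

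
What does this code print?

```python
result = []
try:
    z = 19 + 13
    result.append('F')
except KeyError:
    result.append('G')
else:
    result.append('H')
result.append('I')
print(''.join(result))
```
FHI

else block runs when no exception occurs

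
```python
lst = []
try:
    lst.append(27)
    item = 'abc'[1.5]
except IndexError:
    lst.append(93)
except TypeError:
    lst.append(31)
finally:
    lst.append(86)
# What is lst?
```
[27, 31, 86]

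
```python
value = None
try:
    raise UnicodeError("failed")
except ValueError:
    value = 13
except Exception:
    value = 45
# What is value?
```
13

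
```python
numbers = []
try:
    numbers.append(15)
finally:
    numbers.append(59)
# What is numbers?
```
[15, 59]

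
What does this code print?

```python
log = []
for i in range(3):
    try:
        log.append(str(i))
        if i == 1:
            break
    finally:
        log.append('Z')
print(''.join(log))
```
0Z1Z

finally runs even when breaking out of loop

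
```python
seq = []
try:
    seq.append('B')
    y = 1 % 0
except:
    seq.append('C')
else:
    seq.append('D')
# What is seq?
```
['B', 'C']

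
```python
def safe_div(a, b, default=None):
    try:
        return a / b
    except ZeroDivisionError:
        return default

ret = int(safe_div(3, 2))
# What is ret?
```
1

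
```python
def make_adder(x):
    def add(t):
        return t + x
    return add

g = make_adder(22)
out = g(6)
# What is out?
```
28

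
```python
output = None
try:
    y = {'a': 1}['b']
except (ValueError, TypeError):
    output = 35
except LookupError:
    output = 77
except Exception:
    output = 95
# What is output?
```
77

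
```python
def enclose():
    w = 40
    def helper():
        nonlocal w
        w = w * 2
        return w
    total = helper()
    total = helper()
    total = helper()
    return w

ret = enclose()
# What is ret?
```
320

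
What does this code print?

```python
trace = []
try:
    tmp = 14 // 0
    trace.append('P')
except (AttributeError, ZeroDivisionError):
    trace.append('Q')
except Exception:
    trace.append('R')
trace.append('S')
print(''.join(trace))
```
QS

ZeroDivisionError matches tuple containing it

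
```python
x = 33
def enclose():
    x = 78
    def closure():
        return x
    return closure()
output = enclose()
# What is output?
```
78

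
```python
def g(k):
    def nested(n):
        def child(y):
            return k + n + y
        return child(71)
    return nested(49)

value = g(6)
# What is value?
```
126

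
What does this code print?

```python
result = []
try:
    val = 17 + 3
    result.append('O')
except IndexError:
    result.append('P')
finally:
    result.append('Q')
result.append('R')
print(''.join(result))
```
OQR

finally runs after normal execution too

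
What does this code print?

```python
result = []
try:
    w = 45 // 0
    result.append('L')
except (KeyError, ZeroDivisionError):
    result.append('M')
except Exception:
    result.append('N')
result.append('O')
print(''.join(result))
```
MO

ZeroDivisionError matches tuple containing it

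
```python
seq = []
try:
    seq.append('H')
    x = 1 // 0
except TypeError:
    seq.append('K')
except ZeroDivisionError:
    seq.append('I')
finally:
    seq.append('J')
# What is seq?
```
['H', 'I', 'J']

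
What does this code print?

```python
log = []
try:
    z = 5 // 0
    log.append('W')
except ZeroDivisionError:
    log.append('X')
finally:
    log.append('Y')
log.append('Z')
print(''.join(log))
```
XYZ

finally always runs, even after exception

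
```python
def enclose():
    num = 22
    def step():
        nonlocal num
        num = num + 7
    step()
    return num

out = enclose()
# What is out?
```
29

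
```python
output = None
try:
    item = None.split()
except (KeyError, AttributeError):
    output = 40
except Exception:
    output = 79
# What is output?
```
40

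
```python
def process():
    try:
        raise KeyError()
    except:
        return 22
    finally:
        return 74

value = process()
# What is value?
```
74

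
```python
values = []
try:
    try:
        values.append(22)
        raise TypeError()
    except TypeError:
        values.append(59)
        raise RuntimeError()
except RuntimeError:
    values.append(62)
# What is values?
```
[22, 59, 62]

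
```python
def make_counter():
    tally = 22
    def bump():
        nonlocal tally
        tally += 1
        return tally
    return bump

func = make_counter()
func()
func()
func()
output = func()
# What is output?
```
26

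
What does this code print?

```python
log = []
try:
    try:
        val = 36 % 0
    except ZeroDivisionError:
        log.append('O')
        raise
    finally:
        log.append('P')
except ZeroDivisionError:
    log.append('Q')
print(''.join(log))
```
OPQ

finally runs before re-raised exception propagates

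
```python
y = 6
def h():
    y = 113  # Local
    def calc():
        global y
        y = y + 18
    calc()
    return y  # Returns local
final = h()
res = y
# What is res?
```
24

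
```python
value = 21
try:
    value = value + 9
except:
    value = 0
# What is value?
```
30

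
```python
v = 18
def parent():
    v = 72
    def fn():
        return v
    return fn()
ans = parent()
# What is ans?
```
72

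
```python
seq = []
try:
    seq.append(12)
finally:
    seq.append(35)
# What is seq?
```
[12, 35]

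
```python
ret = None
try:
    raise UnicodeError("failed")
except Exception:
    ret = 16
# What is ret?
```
16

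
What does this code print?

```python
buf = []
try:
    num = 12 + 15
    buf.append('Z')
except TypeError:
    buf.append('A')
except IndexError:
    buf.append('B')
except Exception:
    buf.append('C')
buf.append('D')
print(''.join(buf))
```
ZD

No exception, try block completes normally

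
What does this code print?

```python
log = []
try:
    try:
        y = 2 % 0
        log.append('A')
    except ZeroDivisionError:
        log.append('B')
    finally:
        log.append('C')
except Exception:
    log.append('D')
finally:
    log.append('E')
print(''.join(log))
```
BCE

Both finally blocks run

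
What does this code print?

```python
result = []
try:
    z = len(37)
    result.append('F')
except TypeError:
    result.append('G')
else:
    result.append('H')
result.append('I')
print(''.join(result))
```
GI

else block skipped when exception is caught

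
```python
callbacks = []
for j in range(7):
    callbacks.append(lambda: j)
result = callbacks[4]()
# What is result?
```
6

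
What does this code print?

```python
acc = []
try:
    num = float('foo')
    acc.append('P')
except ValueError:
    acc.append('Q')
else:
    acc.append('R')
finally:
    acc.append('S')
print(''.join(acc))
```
QS

Exception: except runs, else skipped, finally runs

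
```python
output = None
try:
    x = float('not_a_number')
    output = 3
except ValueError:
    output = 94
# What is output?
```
94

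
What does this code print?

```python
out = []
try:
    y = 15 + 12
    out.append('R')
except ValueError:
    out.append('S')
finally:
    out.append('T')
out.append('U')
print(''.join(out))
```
RTU

finally runs after normal execution too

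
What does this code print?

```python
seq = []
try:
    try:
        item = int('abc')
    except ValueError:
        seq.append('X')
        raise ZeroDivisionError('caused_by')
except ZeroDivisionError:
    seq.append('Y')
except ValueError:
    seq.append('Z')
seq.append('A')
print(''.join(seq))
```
XYA

ZeroDivisionError raised and caught, original ValueError not re-raised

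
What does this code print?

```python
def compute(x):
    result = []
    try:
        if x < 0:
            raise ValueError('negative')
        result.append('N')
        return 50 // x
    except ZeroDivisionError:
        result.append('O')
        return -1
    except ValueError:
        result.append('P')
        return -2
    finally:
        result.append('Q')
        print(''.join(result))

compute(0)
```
NOQ

x=0 causes ZeroDivisionError, caught, finally prints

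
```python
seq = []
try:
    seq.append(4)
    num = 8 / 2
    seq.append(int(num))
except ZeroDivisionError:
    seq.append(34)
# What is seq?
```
[4, 4]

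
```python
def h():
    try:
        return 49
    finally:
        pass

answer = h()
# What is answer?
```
49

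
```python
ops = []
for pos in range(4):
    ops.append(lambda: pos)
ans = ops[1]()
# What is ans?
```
3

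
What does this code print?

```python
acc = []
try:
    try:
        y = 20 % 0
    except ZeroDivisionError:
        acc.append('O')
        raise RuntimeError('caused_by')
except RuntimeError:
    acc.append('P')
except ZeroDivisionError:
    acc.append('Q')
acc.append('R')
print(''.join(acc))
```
OPR

RuntimeError raised and caught, original ZeroDivisionError not re-raised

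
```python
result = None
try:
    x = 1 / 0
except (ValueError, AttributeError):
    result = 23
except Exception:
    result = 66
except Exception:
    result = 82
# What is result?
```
66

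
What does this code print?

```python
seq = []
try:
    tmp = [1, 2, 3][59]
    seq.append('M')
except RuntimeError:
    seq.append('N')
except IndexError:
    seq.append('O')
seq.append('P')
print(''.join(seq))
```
OP

IndexError is caught by its specific handler, not RuntimeError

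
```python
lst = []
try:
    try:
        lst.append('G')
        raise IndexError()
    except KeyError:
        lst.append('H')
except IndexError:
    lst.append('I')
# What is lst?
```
['G', 'I']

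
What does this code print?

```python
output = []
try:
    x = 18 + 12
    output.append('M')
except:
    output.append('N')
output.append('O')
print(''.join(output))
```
MO

No exception, try block completes normally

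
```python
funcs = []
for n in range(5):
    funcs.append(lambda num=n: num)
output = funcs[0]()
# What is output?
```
0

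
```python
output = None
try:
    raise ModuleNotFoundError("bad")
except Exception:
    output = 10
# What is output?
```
10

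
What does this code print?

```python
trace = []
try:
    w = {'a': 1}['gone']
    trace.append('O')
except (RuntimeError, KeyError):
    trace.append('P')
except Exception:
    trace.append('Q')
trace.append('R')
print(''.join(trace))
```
PR

KeyError matches tuple containing it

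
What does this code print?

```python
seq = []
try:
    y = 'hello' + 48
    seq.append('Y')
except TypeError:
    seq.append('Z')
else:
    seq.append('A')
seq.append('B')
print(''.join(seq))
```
ZB

else block skipped when exception is caught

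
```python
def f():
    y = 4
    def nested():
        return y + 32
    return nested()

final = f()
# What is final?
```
36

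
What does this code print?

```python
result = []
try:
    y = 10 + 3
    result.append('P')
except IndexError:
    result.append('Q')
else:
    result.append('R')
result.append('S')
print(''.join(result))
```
PRS

else block runs when no exception occurs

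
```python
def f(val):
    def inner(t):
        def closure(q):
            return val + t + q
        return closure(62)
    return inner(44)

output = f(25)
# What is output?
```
131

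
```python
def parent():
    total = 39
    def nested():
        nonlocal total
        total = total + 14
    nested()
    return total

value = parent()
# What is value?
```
53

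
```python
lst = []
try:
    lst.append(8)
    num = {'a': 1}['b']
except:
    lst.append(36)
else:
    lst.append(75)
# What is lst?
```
[8, 36]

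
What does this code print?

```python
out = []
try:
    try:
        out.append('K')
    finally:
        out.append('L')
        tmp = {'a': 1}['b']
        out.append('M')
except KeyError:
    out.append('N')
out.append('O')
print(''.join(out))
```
KLNO

Exception in inner finally caught by outer except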